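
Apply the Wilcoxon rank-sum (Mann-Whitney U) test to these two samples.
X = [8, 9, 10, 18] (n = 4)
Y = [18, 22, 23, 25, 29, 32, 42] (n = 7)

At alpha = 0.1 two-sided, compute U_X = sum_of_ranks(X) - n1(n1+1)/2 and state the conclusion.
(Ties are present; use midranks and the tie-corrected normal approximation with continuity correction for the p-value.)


Step 1: Combine and sort all 11 observations; assign midranks.
sorted (value, group): (8,X), (9,X), (10,X), (18,X), (18,Y), (22,Y), (23,Y), (25,Y), (29,Y), (32,Y), (42,Y)
ranks: 8->1, 9->2, 10->3, 18->4.5, 18->4.5, 22->6, 23->7, 25->8, 29->9, 32->10, 42->11
Step 2: Rank sum for X: R1 = 1 + 2 + 3 + 4.5 = 10.5.
Step 3: U_X = R1 - n1(n1+1)/2 = 10.5 - 4*5/2 = 10.5 - 10 = 0.5.
       U_Y = n1*n2 - U_X = 28 - 0.5 = 27.5.
Step 4: Ties are present, so use the tie-corrected normal approximation (with continuity correction) for the p-value.
Step 5: p-value = 0.013802; compare to alpha = 0.1. reject H0.

U_X = 0.5, p = 0.013802, reject H0 at alpha = 0.1.


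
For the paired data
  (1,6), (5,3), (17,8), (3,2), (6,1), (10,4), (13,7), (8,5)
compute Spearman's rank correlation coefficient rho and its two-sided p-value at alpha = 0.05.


Step 1: Rank x and y separately (midranks; no ties here).
rank(x): 1->1, 5->3, 17->8, 3->2, 6->4, 10->6, 13->7, 8->5
rank(y): 6->6, 3->3, 8->8, 2->2, 1->1, 4->4, 7->7, 5->5
Step 2: d_i = R_x(i) - R_y(i); compute d_i^2.
  (1-6)^2=25, (3-3)^2=0, (8-8)^2=0, (2-2)^2=0, (4-1)^2=9, (6-4)^2=4, (7-7)^2=0, (5-5)^2=0
sum(d^2) = 38.
Step 3: rho = 1 - 6*38 / (8*(8^2 - 1)) = 1 - 228/504 = 0.547619.
Step 4: Under H0, t = rho * sqrt((n-2)/(1-rho^2)) = 1.6031 ~ t(6).
Step 5: Two-sided p-value from the t-distribution with 6 df = 0.160026.
Step 6: alpha = 0.05. fail to reject H0.

rho = 0.5476, p = 0.160026, fail to reject H0 at alpha = 0.05.


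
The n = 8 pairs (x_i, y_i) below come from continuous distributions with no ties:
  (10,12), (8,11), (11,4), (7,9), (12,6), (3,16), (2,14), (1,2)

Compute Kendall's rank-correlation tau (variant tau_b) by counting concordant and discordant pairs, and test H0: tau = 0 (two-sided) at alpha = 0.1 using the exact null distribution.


Step 1: Enumerate the 28 unordered pairs (i,j) with i<j and classify each by sign(x_j-x_i) * sign(y_j-y_i).
  (1,2):dx=-2,dy=-1->C; (1,3):dx=+1,dy=-8->D; (1,4):dx=-3,dy=-3->C; (1,5):dx=+2,dy=-6->D
  (1,6):dx=-7,dy=+4->D; (1,7):dx=-8,dy=+2->D; (1,8):dx=-9,dy=-10->C; (2,3):dx=+3,dy=-7->D
  (2,4):dx=-1,dy=-2->C; (2,5):dx=+4,dy=-5->D; (2,6):dx=-5,dy=+5->D; (2,7):dx=-6,dy=+3->D
  (2,8):dx=-7,dy=-9->C; (3,4):dx=-4,dy=+5->D; (3,5):dx=+1,dy=+2->C; (3,6):dx=-8,dy=+12->D
  (3,7):dx=-9,dy=+10->D; (3,8):dx=-10,dy=-2->C; (4,5):dx=+5,dy=-3->D; (4,6):dx=-4,dy=+7->D
  (4,7):dx=-5,dy=+5->D; (4,8):dx=-6,dy=-7->C; (5,6):dx=-9,dy=+10->D; (5,7):dx=-10,dy=+8->D
  (5,8):dx=-11,dy=-4->C; (6,7):dx=-1,dy=-2->C; (6,8):dx=-2,dy=-14->C; (7,8):dx=-1,dy=-12->C
Step 2: C = 12, D = 16, total pairs = 28.
Step 3: tau = (C - D)/(n(n-1)/2) = (12 - 16)/28 = -0.142857.
Step 4: Exact two-sided p-value (enumerate n! = 40320 permutations of y under H0): p = 0.719544.
Step 5: alpha = 0.1. fail to reject H0.

tau_b = -0.1429 (C=12, D=16), p = 0.719544, fail to reject H0.


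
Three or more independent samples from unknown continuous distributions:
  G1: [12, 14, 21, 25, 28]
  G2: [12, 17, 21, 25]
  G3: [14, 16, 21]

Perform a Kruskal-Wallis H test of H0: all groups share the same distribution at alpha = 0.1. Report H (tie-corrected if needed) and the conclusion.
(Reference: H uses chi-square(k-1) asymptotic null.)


Step 1: Combine all N = 12 observations and assign midranks.
sorted (value, group, rank): (12,G1,1.5), (12,G2,1.5), (14,G1,3.5), (14,G3,3.5), (16,G3,5), (17,G2,6), (21,G1,8), (21,G2,8), (21,G3,8), (25,G1,10.5), (25,G2,10.5), (28,G1,12)
Step 2: Sum ranks within each group.
R_1 = 35.5 (n_1 = 5)
R_2 = 26 (n_2 = 4)
R_3 = 16.5 (n_3 = 3)
Step 3: H = 12/(N(N+1)) * sum(R_i^2/n_i) - 3(N+1)
     = 12/(12*13) * (35.5^2/5 + 26^2/4 + 16.5^2/3) - 3*13
     = 0.076923 * 511.8 - 39
     = 0.369231.
Step 4: Ties present; correction factor C = 1 - 42/(12^3 - 12) = 0.975524. Corrected H = 0.369231 / 0.975524 = 0.378495.
Step 5: Under H0, H ~ chi^2(2); p-value = 0.827582.
Step 6: alpha = 0.1. fail to reject H0.

H = 0.3785, df = 2, p = 0.827582, fail to reject H0.


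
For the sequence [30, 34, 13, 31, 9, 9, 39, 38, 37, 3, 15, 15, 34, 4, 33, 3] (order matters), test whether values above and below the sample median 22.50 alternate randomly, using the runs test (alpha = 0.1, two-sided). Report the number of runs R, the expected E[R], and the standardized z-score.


Step 1: Compute median = 22.50; label A = above, B = below.
Labels in order: AABABBAAABBBABAB  (n_A = 8, n_B = 8)
Step 2: Count runs R = 10.
Step 3: Under H0 (random ordering), E[R] = 2*n_A*n_B/(n_A+n_B) + 1 = 2*8*8/16 + 1 = 9.0000.
        Var[R] = 2*n_A*n_B*(2*n_A*n_B - n_A - n_B) / ((n_A+n_B)^2 * (n_A+n_B-1)) = 14336/3840 = 3.7333.
        SD[R] = 1.9322.
Step 4: Continuity-corrected z = (R - 0.5 - E[R]) / SD[R] = (10 - 0.5 - 9.0000) / 1.9322 = 0.2588.
Step 5: Two-sided p-value via normal approximation = 2*(1 - Phi(|z|)) = 0.795809.
Step 6: alpha = 0.1. fail to reject H0.

R = 10, z = 0.2588, p = 0.795809, fail to reject H0.


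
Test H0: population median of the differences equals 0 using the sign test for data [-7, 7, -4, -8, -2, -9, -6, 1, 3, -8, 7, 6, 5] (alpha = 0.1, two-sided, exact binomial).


Step 1: Discard zero differences. Original n = 13; n_eff = number of nonzero differences = 13.
Nonzero differences (with sign): -7, +7, -4, -8, -2, -9, -6, +1, +3, -8, +7, +6, +5
Step 2: Count signs: positive = 6, negative = 7.
Step 3: Under H0: P(positive) = 0.5, so the number of positives S ~ Bin(13, 0.5).
Step 4: Two-sided exact p-value = sum of Bin(13,0.5) probabilities at or below the observed probability = 1.000000.
Step 5: alpha = 0.1. fail to reject H0.

n_eff = 13, pos = 6, neg = 7, p = 1.000000, fail to reject H0.


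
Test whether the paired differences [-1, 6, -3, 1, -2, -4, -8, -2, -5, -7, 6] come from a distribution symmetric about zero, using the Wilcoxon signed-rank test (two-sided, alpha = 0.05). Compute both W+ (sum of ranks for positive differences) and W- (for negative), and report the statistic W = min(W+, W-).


Step 1: Drop any zero differences (none here) and take |d_i|.
|d| = [1, 6, 3, 1, 2, 4, 8, 2, 5, 7, 6]
Step 2: Midrank |d_i| (ties get averaged ranks).
ranks: |1|->1.5, |6|->8.5, |3|->5, |1|->1.5, |2|->3.5, |4|->6, |8|->11, |2|->3.5, |5|->7, |7|->10, |6|->8.5
Step 3: Attach original signs; sum ranks with positive sign and with negative sign.
W+ = 8.5 + 1.5 + 8.5 = 18.5
W- = 1.5 + 5 + 3.5 + 6 + 11 + 3.5 + 7 + 10 = 47.5
(Check: W+ + W- = 66 should equal n(n+1)/2 = 66.)
Step 4: Test statistic W = min(W+, W-) = 18.5.
Step 5: Ties in |d|, so use the tie-corrected normal approximation.
        E[W] = n(n+1)/4 = 11*12/4 = 33.
        Tie groups: |d|=1 (t=2), |d|=2 (t=2), |d|=6 (t=2); sum(t^3 - t) = 18.
        Var[W] = n(n+1)(2n+1)/24 - sum(t^3-t)/48 = 3036/24 - 18/48 = 126.125.
        z = (W - E[W]) / sqrt(Var[W]) = (18.5 - 33) / 11.2305 = -1.2911.
        Two-sided p = 2*Phi(z) = 0.196661.
Step 6: alpha = 0.05. fail to reject H0.

W+ = 18.5, W- = 47.5, W = min = 18.5, p = 0.196661, fail to reject H0.


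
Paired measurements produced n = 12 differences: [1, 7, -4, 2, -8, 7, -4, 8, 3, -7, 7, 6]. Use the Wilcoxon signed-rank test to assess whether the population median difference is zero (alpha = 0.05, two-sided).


Step 1: Drop any zero differences (none here) and take |d_i|.
|d| = [1, 7, 4, 2, 8, 7, 4, 8, 3, 7, 7, 6]
Step 2: Midrank |d_i| (ties get averaged ranks).
ranks: |1|->1, |7|->8.5, |4|->4.5, |2|->2, |8|->11.5, |7|->8.5, |4|->4.5, |8|->11.5, |3|->3, |7|->8.5, |7|->8.5, |6|->6
Step 3: Attach original signs; sum ranks with positive sign and with negative sign.
W+ = 1 + 8.5 + 2 + 8.5 + 11.5 + 3 + 8.5 + 6 = 49
W- = 4.5 + 11.5 + 4.5 + 8.5 = 29
(Check: W+ + W- = 78 should equal n(n+1)/2 = 78.)
Step 4: Test statistic W = min(W+, W-) = 29.
Step 5: Ties in |d|, so use the tie-corrected normal approximation.
        E[W] = n(n+1)/4 = 12*13/4 = 39.
        Tie groups: |d|=4 (t=2), |d|=7 (t=4), |d|=8 (t=2); sum(t^3 - t) = 72.
        Var[W] = n(n+1)(2n+1)/24 - sum(t^3-t)/48 = 3900/24 - 72/48 = 161.
        z = (W - E[W]) / sqrt(Var[W]) = (29 - 39) / 12.6886 = -0.7881.
        Two-sided p = 2*Phi(z) = 0.430632.
Step 6: alpha = 0.05. fail to reject H0.

W+ = 49, W- = 29, W = min = 29, p = 0.430632, fail to reject H0.


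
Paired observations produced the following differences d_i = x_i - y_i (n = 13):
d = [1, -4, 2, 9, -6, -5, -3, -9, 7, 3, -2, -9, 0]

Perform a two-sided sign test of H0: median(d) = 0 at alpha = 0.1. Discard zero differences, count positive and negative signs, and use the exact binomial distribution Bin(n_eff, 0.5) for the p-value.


Step 1: Discard zero differences. Original n = 13; n_eff = number of nonzero differences = 12.
Nonzero differences (with sign): +1, -4, +2, +9, -6, -5, -3, -9, +7, +3, -2, -9
Step 2: Count signs: positive = 5, negative = 7.
Step 3: Under H0: P(positive) = 0.5, so the number of positives S ~ Bin(12, 0.5).
Step 4: Two-sided exact p-value = sum of Bin(12,0.5) probabilities at or below the observed probability = 0.774414.
Step 5: alpha = 0.1. fail to reject H0.

n_eff = 12, pos = 5, neg = 7, p = 0.774414, fail to reject H0.


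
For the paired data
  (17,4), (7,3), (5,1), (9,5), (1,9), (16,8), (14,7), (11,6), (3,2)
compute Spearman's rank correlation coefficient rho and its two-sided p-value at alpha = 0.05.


Step 1: Rank x and y separately (midranks; no ties here).
rank(x): 17->9, 7->4, 5->3, 9->5, 1->1, 16->8, 14->7, 11->6, 3->2
rank(y): 4->4, 3->3, 1->1, 5->5, 9->9, 8->8, 7->7, 6->6, 2->2
Step 2: d_i = R_x(i) - R_y(i); compute d_i^2.
  (9-4)^2=25, (4-3)^2=1, (3-1)^2=4, (5-5)^2=0, (1-9)^2=64, (8-8)^2=0, (7-7)^2=0, (6-6)^2=0, (2-2)^2=0
sum(d^2) = 94.
Step 3: rho = 1 - 6*94 / (9*(9^2 - 1)) = 1 - 564/720 = 0.216667.
Step 4: Under H0, t = rho * sqrt((n-2)/(1-rho^2)) = 0.5872 ~ t(7).
Step 5: Two-sided p-value from the t-distribution with 7 df = 0.575515.
Step 6: alpha = 0.05. fail to reject H0.

rho = 0.2167, p = 0.575515, fail to reject H0 at alpha = 0.05.


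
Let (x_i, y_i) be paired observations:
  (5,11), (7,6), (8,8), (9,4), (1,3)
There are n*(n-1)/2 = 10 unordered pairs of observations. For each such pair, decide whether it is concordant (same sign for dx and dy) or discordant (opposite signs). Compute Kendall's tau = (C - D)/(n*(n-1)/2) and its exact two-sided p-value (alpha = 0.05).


Step 1: Enumerate the 10 unordered pairs (i,j) with i<j and classify each by sign(x_j-x_i) * sign(y_j-y_i).
  (1,2):dx=+2,dy=-5->D; (1,3):dx=+3,dy=-3->D; (1,4):dx=+4,dy=-7->D; (1,5):dx=-4,dy=-8->C
  (2,3):dx=+1,dy=+2->C; (2,4):dx=+2,dy=-2->D; (2,5):dx=-6,dy=-3->C; (3,4):dx=+1,dy=-4->D
  (3,5):dx=-7,dy=-5->C; (4,5):dx=-8,dy=-1->C
Step 2: C = 5, D = 5, total pairs = 10.
Step 3: tau = (C - D)/(n(n-1)/2) = (5 - 5)/10 = 0.000000.
Step 4: Exact two-sided p-value (enumerate n! = 120 permutations of y under H0): p = 1.000000.
Step 5: alpha = 0.05. fail to reject H0.

tau_b = 0.0000 (C=5, D=5), p = 1.000000, fail to reject H0.


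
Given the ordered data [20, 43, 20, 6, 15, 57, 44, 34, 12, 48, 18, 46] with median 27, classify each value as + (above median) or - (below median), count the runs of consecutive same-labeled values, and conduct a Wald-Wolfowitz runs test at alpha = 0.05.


Step 1: Compute median = 27; label A = above, B = below.
Labels in order: BABBBAAABABA  (n_A = 6, n_B = 6)
Step 2: Count runs R = 8.
Step 3: Under H0 (random ordering), E[R] = 2*n_A*n_B/(n_A+n_B) + 1 = 2*6*6/12 + 1 = 7.0000.
        Var[R] = 2*n_A*n_B*(2*n_A*n_B - n_A - n_B) / ((n_A+n_B)^2 * (n_A+n_B-1)) = 4320/1584 = 2.7273.
        SD[R] = 1.6514.
Step 4: Continuity-corrected z = (R - 0.5 - E[R]) / SD[R] = (8 - 0.5 - 7.0000) / 1.6514 = 0.3028.
Step 5: Two-sided p-value via normal approximation = 2*(1 - Phi(|z|)) = 0.762069.
Step 6: alpha = 0.05. fail to reject H0.

R = 8, z = 0.3028, p = 0.762069, fail to reject H0.


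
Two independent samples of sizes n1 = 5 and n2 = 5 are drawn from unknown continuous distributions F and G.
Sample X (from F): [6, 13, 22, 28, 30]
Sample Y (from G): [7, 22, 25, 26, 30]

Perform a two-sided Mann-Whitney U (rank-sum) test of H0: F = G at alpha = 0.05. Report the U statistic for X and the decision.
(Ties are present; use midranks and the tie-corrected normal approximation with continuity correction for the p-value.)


Step 1: Combine and sort all 10 observations; assign midranks.
sorted (value, group): (6,X), (7,Y), (13,X), (22,X), (22,Y), (25,Y), (26,Y), (28,X), (30,X), (30,Y)
ranks: 6->1, 7->2, 13->3, 22->4.5, 22->4.5, 25->6, 26->7, 28->8, 30->9.5, 30->9.5
Step 2: Rank sum for X: R1 = 1 + 3 + 4.5 + 8 + 9.5 = 26.
Step 3: U_X = R1 - n1(n1+1)/2 = 26 - 5*6/2 = 26 - 15 = 11.
       U_Y = n1*n2 - U_X = 25 - 11 = 14.
Step 4: Ties are present, so use the tie-corrected normal approximation (with continuity correction) for the p-value.
Step 5: p-value = 0.833534; compare to alpha = 0.05. fail to reject H0.

U_X = 11, p = 0.833534, fail to reject H0 at alpha = 0.05.


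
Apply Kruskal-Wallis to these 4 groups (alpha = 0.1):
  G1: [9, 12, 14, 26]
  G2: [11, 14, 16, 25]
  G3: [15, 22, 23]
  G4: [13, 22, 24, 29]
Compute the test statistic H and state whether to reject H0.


Step 1: Combine all N = 15 observations and assign midranks.
sorted (value, group, rank): (9,G1,1), (11,G2,2), (12,G1,3), (13,G4,4), (14,G1,5.5), (14,G2,5.5), (15,G3,7), (16,G2,8), (22,G3,9.5), (22,G4,9.5), (23,G3,11), (24,G4,12), (25,G2,13), (26,G1,14), (29,G4,15)
Step 2: Sum ranks within each group.
R_1 = 23.5 (n_1 = 4)
R_2 = 28.5 (n_2 = 4)
R_3 = 27.5 (n_3 = 3)
R_4 = 40.5 (n_4 = 4)
Step 3: H = 12/(N(N+1)) * sum(R_i^2/n_i) - 3(N+1)
     = 12/(15*16) * (23.5^2/4 + 28.5^2/4 + 27.5^2/3 + 40.5^2/4) - 3*16
     = 0.050000 * 1003.27 - 48
     = 2.163542.
Step 4: Ties present; correction factor C = 1 - 12/(15^3 - 15) = 0.996429. Corrected H = 2.163542 / 0.996429 = 2.171296.
Step 5: Under H0, H ~ chi^2(3); p-value = 0.537624.
Step 6: alpha = 0.1. fail to reject H0.

H = 2.1713, df = 3, p = 0.537624, fail to reject H0.


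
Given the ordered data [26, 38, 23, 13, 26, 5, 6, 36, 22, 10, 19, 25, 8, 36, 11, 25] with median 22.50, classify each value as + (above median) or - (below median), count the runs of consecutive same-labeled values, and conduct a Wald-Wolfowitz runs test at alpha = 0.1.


Step 1: Compute median = 22.50; label A = above, B = below.
Labels in order: AAABABBABBBABABA  (n_A = 8, n_B = 8)
Step 2: Count runs R = 11.
Step 3: Under H0 (random ordering), E[R] = 2*n_A*n_B/(n_A+n_B) + 1 = 2*8*8/16 + 1 = 9.0000.
        Var[R] = 2*n_A*n_B*(2*n_A*n_B - n_A - n_B) / ((n_A+n_B)^2 * (n_A+n_B-1)) = 14336/3840 = 3.7333.
        SD[R] = 1.9322.
Step 4: Continuity-corrected z = (R - 0.5 - E[R]) / SD[R] = (11 - 0.5 - 9.0000) / 1.9322 = 0.7763.
Step 5: Two-sided p-value via normal approximation = 2*(1 - Phi(|z|)) = 0.437558.
Step 6: alpha = 0.1. fail to reject H0.

R = 11, z = 0.7763, p = 0.437558, fail to reject H0.


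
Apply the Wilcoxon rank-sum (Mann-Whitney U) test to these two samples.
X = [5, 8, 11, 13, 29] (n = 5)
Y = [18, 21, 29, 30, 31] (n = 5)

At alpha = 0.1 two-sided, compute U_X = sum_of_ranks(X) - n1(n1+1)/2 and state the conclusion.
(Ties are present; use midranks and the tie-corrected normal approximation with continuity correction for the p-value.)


Step 1: Combine and sort all 10 observations; assign midranks.
sorted (value, group): (5,X), (8,X), (11,X), (13,X), (18,Y), (21,Y), (29,X), (29,Y), (30,Y), (31,Y)
ranks: 5->1, 8->2, 11->3, 13->4, 18->5, 21->6, 29->7.5, 29->7.5, 30->9, 31->10
Step 2: Rank sum for X: R1 = 1 + 2 + 3 + 4 + 7.5 = 17.5.
Step 3: U_X = R1 - n1(n1+1)/2 = 17.5 - 5*6/2 = 17.5 - 15 = 2.5.
       U_Y = n1*n2 - U_X = 25 - 2.5 = 22.5.
Step 4: Ties are present, so use the tie-corrected normal approximation (with continuity correction) for the p-value.
Step 5: p-value = 0.046533; compare to alpha = 0.1. reject H0.

U_X = 2.5, p = 0.046533, reject H0 at alpha = 0.1.


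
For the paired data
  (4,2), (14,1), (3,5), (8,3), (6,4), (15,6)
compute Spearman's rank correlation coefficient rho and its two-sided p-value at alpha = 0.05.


Step 1: Rank x and y separately (midranks; no ties here).
rank(x): 4->2, 14->5, 3->1, 8->4, 6->3, 15->6
rank(y): 2->2, 1->1, 5->5, 3->3, 4->4, 6->6
Step 2: d_i = R_x(i) - R_y(i); compute d_i^2.
  (2-2)^2=0, (5-1)^2=16, (1-5)^2=16, (4-3)^2=1, (3-4)^2=1, (6-6)^2=0
sum(d^2) = 34.
Step 3: rho = 1 - 6*34 / (6*(6^2 - 1)) = 1 - 204/210 = 0.028571.
Step 4: Under H0, t = rho * sqrt((n-2)/(1-rho^2)) = 0.0572 ~ t(4).
Step 5: Two-sided p-value from the t-distribution with 4 df = 0.957155.
Step 6: alpha = 0.05. fail to reject H0.

rho = 0.0286, p = 0.957155, fail to reject H0 at alpha = 0.05.


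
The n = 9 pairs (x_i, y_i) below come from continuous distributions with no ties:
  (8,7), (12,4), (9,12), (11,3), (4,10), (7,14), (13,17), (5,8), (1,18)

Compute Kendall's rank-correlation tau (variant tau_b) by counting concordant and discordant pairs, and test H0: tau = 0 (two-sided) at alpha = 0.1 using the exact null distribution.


Step 1: Enumerate the 36 unordered pairs (i,j) with i<j and classify each by sign(x_j-x_i) * sign(y_j-y_i).
  (1,2):dx=+4,dy=-3->D; (1,3):dx=+1,dy=+5->C; (1,4):dx=+3,dy=-4->D; (1,5):dx=-4,dy=+3->D
  (1,6):dx=-1,dy=+7->D; (1,7):dx=+5,dy=+10->C; (1,8):dx=-3,dy=+1->D; (1,9):dx=-7,dy=+11->D
  (2,3):dx=-3,dy=+8->D; (2,4):dx=-1,dy=-1->C; (2,5):dx=-8,dy=+6->D; (2,6):dx=-5,dy=+10->D
  (2,7):dx=+1,dy=+13->C; (2,8):dx=-7,dy=+4->D; (2,9):dx=-11,dy=+14->D; (3,4):dx=+2,dy=-9->D
  (3,5):dx=-5,dy=-2->C; (3,6):dx=-2,dy=+2->D; (3,7):dx=+4,dy=+5->C; (3,8):dx=-4,dy=-4->C
  (3,9):dx=-8,dy=+6->D; (4,5):dx=-7,dy=+7->D; (4,6):dx=-4,dy=+11->D; (4,7):dx=+2,dy=+14->C
  (4,8):dx=-6,dy=+5->D; (4,9):dx=-10,dy=+15->D; (5,6):dx=+3,dy=+4->C; (5,7):dx=+9,dy=+7->C
  (5,8):dx=+1,dy=-2->D; (5,9):dx=-3,dy=+8->D; (6,7):dx=+6,dy=+3->C; (6,8):dx=-2,dy=-6->C
  (6,9):dx=-6,dy=+4->D; (7,8):dx=-8,dy=-9->C; (7,9):dx=-12,dy=+1->D; (8,9):dx=-4,dy=+10->D
Step 2: C = 13, D = 23, total pairs = 36.
Step 3: tau = (C - D)/(n(n-1)/2) = (13 - 23)/36 = -0.277778.
Step 4: Exact two-sided p-value (enumerate n! = 362880 permutations of y under H0): p = 0.358488.
Step 5: alpha = 0.1. fail to reject H0.

tau_b = -0.2778 (C=13, D=23), p = 0.358488, fail to reject H0.


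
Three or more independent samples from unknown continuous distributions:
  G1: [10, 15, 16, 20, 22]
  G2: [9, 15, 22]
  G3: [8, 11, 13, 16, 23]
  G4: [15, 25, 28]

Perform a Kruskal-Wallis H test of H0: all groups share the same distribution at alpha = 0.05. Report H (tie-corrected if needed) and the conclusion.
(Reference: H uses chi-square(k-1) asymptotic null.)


Step 1: Combine all N = 16 observations and assign midranks.
sorted (value, group, rank): (8,G3,1), (9,G2,2), (10,G1,3), (11,G3,4), (13,G3,5), (15,G1,7), (15,G2,7), (15,G4,7), (16,G1,9.5), (16,G3,9.5), (20,G1,11), (22,G1,12.5), (22,G2,12.5), (23,G3,14), (25,G4,15), (28,G4,16)
Step 2: Sum ranks within each group.
R_1 = 43 (n_1 = 5)
R_2 = 21.5 (n_2 = 3)
R_3 = 33.5 (n_3 = 5)
R_4 = 38 (n_4 = 3)
Step 3: H = 12/(N(N+1)) * sum(R_i^2/n_i) - 3(N+1)
     = 12/(16*17) * (43^2/5 + 21.5^2/3 + 33.5^2/5 + 38^2/3) - 3*17
     = 0.044118 * 1229.67 - 51
     = 3.250000.
Step 4: Ties present; correction factor C = 1 - 36/(16^3 - 16) = 0.991176. Corrected H = 3.250000 / 0.991176 = 3.278932.
Step 5: Under H0, H ~ chi^2(3); p-value = 0.350586.
Step 6: alpha = 0.05. fail to reject H0.

H = 3.2789, df = 3, p = 0.350586, fail to reject H0.


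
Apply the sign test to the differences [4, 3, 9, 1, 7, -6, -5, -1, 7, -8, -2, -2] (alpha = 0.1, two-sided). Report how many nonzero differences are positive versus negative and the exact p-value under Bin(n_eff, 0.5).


Step 1: Discard zero differences. Original n = 12; n_eff = number of nonzero differences = 12.
Nonzero differences (with sign): +4, +3, +9, +1, +7, -6, -5, -1, +7, -8, -2, -2
Step 2: Count signs: positive = 6, negative = 6.
Step 3: Under H0: P(positive) = 0.5, so the number of positives S ~ Bin(12, 0.5).
Step 4: Two-sided exact p-value = sum of Bin(12,0.5) probabilities at or below the observed probability = 1.000000.
Step 5: alpha = 0.1. fail to reject H0.

n_eff = 12, pos = 6, neg = 6, p = 1.000000, fail to reject H0.


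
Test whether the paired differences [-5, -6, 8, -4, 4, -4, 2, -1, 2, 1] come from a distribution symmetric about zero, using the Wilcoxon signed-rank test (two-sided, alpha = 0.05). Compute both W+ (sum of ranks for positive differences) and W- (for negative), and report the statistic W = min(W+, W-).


Step 1: Drop any zero differences (none here) and take |d_i|.
|d| = [5, 6, 8, 4, 4, 4, 2, 1, 2, 1]
Step 2: Midrank |d_i| (ties get averaged ranks).
ranks: |5|->8, |6|->9, |8|->10, |4|->6, |4|->6, |4|->6, |2|->3.5, |1|->1.5, |2|->3.5, |1|->1.5
Step 3: Attach original signs; sum ranks with positive sign and with negative sign.
W+ = 10 + 6 + 3.5 + 3.5 + 1.5 = 24.5
W- = 8 + 9 + 6 + 6 + 1.5 = 30.5
(Check: W+ + W- = 55 should equal n(n+1)/2 = 55.)
Step 4: Test statistic W = min(W+, W-) = 24.5.
Step 5: Ties in |d|, so use the tie-corrected normal approximation.
        E[W] = n(n+1)/4 = 10*11/4 = 27.5.
        Tie groups: |d|=1 (t=2), |d|=2 (t=2), |d|=4 (t=3); sum(t^3 - t) = 36.
        Var[W] = n(n+1)(2n+1)/24 - sum(t^3-t)/48 = 2310/24 - 36/48 = 95.5.
        z = (W - E[W]) / sqrt(Var[W]) = (24.5 - 27.5) / 9.7724 = -0.3070.
        Two-sided p = 2*Phi(z) = 0.758853.
Step 6: alpha = 0.05. fail to reject H0.

W+ = 24.5, W- = 30.5, W = min = 24.5, p = 0.758853, fail to reject H0.


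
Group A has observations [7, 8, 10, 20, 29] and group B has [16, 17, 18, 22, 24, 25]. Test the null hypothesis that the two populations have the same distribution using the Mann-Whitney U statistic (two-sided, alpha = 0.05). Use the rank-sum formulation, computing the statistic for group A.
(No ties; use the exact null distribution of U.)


Step 1: Combine and sort all 11 observations; assign midranks.
sorted (value, group): (7,X), (8,X), (10,X), (16,Y), (17,Y), (18,Y), (20,X), (22,Y), (24,Y), (25,Y), (29,X)
ranks: 7->1, 8->2, 10->3, 16->4, 17->5, 18->6, 20->7, 22->8, 24->9, 25->10, 29->11
Step 2: Rank sum for X: R1 = 1 + 2 + 3 + 7 + 11 = 24.
Step 3: U_X = R1 - n1(n1+1)/2 = 24 - 5*6/2 = 24 - 15 = 9.
       U_Y = n1*n2 - U_X = 30 - 9 = 21.
Step 4: No ties, so the exact null distribution of U (based on enumerating the C(11,5) = 462 equally likely rank assignments) gives the two-sided p-value.
Step 5: p-value = 0.329004; compare to alpha = 0.05. fail to reject H0.

U_X = 9, p = 0.329004, fail to reject H0 at alpha = 0.05.


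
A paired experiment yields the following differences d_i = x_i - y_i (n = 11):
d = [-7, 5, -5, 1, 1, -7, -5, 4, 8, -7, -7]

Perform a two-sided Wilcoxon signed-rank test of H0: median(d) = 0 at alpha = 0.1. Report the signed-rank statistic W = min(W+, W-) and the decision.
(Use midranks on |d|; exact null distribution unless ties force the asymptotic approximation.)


Step 1: Drop any zero differences (none here) and take |d_i|.
|d| = [7, 5, 5, 1, 1, 7, 5, 4, 8, 7, 7]
Step 2: Midrank |d_i| (ties get averaged ranks).
ranks: |7|->8.5, |5|->5, |5|->5, |1|->1.5, |1|->1.5, |7|->8.5, |5|->5, |4|->3, |8|->11, |7|->8.5, |7|->8.5
Step 3: Attach original signs; sum ranks with positive sign and with negative sign.
W+ = 5 + 1.5 + 1.5 + 3 + 11 = 22
W- = 8.5 + 5 + 8.5 + 5 + 8.5 + 8.5 = 44
(Check: W+ + W- = 66 should equal n(n+1)/2 = 66.)
Step 4: Test statistic W = min(W+, W-) = 22.
Step 5: Ties in |d|, so use the tie-corrected normal approximation.
        E[W] = n(n+1)/4 = 11*12/4 = 33.
        Tie groups: |d|=1 (t=2), |d|=5 (t=3), |d|=7 (t=4); sum(t^3 - t) = 90.
        Var[W] = n(n+1)(2n+1)/24 - sum(t^3-t)/48 = 3036/24 - 90/48 = 124.625.
        z = (W - E[W]) / sqrt(Var[W]) = (22 - 33) / 11.1636 = -0.9853.
        Two-sided p = 2*Phi(z) = 0.324453.
Step 6: alpha = 0.1. fail to reject H0.

W+ = 22, W- = 44, W = min = 22, p = 0.324453, fail to reject H0.


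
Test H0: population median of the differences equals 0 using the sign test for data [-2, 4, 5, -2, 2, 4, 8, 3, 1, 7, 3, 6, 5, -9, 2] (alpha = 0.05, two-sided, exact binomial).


Step 1: Discard zero differences. Original n = 15; n_eff = number of nonzero differences = 15.
Nonzero differences (with sign): -2, +4, +5, -2, +2, +4, +8, +3, +1, +7, +3, +6, +5, -9, +2
Step 2: Count signs: positive = 12, negative = 3.
Step 3: Under H0: P(positive) = 0.5, so the number of positives S ~ Bin(15, 0.5).
Step 4: Two-sided exact p-value = sum of Bin(15,0.5) probabilities at or below the observed probability = 0.035156.
Step 5: alpha = 0.05. reject H0.

n_eff = 15, pos = 12, neg = 3, p = 0.035156, reject H0.


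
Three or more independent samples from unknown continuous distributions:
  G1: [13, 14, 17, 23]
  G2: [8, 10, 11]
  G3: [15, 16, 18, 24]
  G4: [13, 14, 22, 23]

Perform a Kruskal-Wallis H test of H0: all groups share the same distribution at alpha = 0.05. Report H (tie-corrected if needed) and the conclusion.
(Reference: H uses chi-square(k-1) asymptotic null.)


Step 1: Combine all N = 15 observations and assign midranks.
sorted (value, group, rank): (8,G2,1), (10,G2,2), (11,G2,3), (13,G1,4.5), (13,G4,4.5), (14,G1,6.5), (14,G4,6.5), (15,G3,8), (16,G3,9), (17,G1,10), (18,G3,11), (22,G4,12), (23,G1,13.5), (23,G4,13.5), (24,G3,15)
Step 2: Sum ranks within each group.
R_1 = 34.5 (n_1 = 4)
R_2 = 6 (n_2 = 3)
R_3 = 43 (n_3 = 4)
R_4 = 36.5 (n_4 = 4)
Step 3: H = 12/(N(N+1)) * sum(R_i^2/n_i) - 3(N+1)
     = 12/(15*16) * (34.5^2/4 + 6^2/3 + 43^2/4 + 36.5^2/4) - 3*16
     = 0.050000 * 1104.88 - 48
     = 7.243750.
Step 4: Ties present; correction factor C = 1 - 18/(15^3 - 15) = 0.994643. Corrected H = 7.243750 / 0.994643 = 7.282765.
Step 5: Under H0, H ~ chi^2(3); p-value = 0.063411.
Step 6: alpha = 0.05. fail to reject H0.

H = 7.2828, df = 3, p = 0.063411, fail to reject H0.


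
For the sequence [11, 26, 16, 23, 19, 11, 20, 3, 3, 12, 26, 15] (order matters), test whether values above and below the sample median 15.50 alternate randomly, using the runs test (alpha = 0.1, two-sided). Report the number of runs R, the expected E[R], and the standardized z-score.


Step 1: Compute median = 15.50; label A = above, B = below.
Labels in order: BAAAABABBBAB  (n_A = 6, n_B = 6)
Step 2: Count runs R = 7.
Step 3: Under H0 (random ordering), E[R] = 2*n_A*n_B/(n_A+n_B) + 1 = 2*6*6/12 + 1 = 7.0000.
        Var[R] = 2*n_A*n_B*(2*n_A*n_B - n_A - n_B) / ((n_A+n_B)^2 * (n_A+n_B-1)) = 4320/1584 = 2.7273.
        SD[R] = 1.6514.
Step 4: R = E[R], so z = 0 with no continuity correction.
Step 5: Two-sided p-value via normal approximation = 2*(1 - Phi(|z|)) = 1.000000.
Step 6: alpha = 0.1. fail to reject H0.

R = 7, z = 0.0000, p = 1.000000, fail to reject H0.


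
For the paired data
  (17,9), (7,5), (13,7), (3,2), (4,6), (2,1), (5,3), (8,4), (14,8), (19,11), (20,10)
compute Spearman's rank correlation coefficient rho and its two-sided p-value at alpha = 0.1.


Step 1: Rank x and y separately (midranks; no ties here).
rank(x): 17->9, 7->5, 13->7, 3->2, 4->3, 2->1, 5->4, 8->6, 14->8, 19->10, 20->11
rank(y): 9->9, 5->5, 7->7, 2->2, 6->6, 1->1, 3->3, 4->4, 8->8, 11->11, 10->10
Step 2: d_i = R_x(i) - R_y(i); compute d_i^2.
  (9-9)^2=0, (5-5)^2=0, (7-7)^2=0, (2-2)^2=0, (3-6)^2=9, (1-1)^2=0, (4-3)^2=1, (6-4)^2=4, (8-8)^2=0, (10-11)^2=1, (11-10)^2=1
sum(d^2) = 16.
Step 3: rho = 1 - 6*16 / (11*(11^2 - 1)) = 1 - 96/1320 = 0.927273.
Step 4: Under H0, t = rho * sqrt((n-2)/(1-rho^2)) = 7.4303 ~ t(9).
Step 5: Two-sided p-value from the t-distribution with 9 df = 0.000040.
Step 6: alpha = 0.1. reject H0.

rho = 0.9273, p = 0.000040, reject H0 at alpha = 0.1.


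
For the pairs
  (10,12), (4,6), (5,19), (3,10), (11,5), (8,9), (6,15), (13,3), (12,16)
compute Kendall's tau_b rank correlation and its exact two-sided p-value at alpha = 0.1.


Step 1: Enumerate the 36 unordered pairs (i,j) with i<j and classify each by sign(x_j-x_i) * sign(y_j-y_i).
  (1,2):dx=-6,dy=-6->C; (1,3):dx=-5,dy=+7->D; (1,4):dx=-7,dy=-2->C; (1,5):dx=+1,dy=-7->D
  (1,6):dx=-2,dy=-3->C; (1,7):dx=-4,dy=+3->D; (1,8):dx=+3,dy=-9->D; (1,9):dx=+2,dy=+4->C
  (2,3):dx=+1,dy=+13->C; (2,4):dx=-1,dy=+4->D; (2,5):dx=+7,dy=-1->D; (2,6):dx=+4,dy=+3->C
  (2,7):dx=+2,dy=+9->C; (2,8):dx=+9,dy=-3->D; (2,9):dx=+8,dy=+10->C; (3,4):dx=-2,dy=-9->C
  (3,5):dx=+6,dy=-14->D; (3,6):dx=+3,dy=-10->D; (3,7):dx=+1,dy=-4->D; (3,8):dx=+8,dy=-16->D
  (3,9):dx=+7,dy=-3->D; (4,5):dx=+8,dy=-5->D; (4,6):dx=+5,dy=-1->D; (4,7):dx=+3,dy=+5->C
  (4,8):dx=+10,dy=-7->D; (4,9):dx=+9,dy=+6->C; (5,6):dx=-3,dy=+4->D; (5,7):dx=-5,dy=+10->D
  (5,8):dx=+2,dy=-2->D; (5,9):dx=+1,dy=+11->C; (6,7):dx=-2,dy=+6->D; (6,8):dx=+5,dy=-6->D
  (6,9):dx=+4,dy=+7->C; (7,8):dx=+7,dy=-12->D; (7,9):dx=+6,dy=+1->C; (8,9):dx=-1,dy=+13->D
Step 2: C = 14, D = 22, total pairs = 36.
Step 3: tau = (C - D)/(n(n-1)/2) = (14 - 22)/36 = -0.222222.
Step 4: Exact two-sided p-value (enumerate n! = 362880 permutations of y under H0): p = 0.476709.
Step 5: alpha = 0.1. fail to reject H0.

tau_b = -0.2222 (C=14, D=22), p = 0.476709, fail to reject H0.


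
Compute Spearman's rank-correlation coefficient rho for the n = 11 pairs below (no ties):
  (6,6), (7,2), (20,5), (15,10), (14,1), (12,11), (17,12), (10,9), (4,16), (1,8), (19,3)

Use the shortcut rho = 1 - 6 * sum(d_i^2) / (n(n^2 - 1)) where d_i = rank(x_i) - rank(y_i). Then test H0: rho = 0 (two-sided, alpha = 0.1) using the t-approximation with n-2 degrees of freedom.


Step 1: Rank x and y separately (midranks; no ties here).
rank(x): 6->3, 7->4, 20->11, 15->8, 14->7, 12->6, 17->9, 10->5, 4->2, 1->1, 19->10
rank(y): 6->5, 2->2, 5->4, 10->8, 1->1, 11->9, 12->10, 9->7, 16->11, 8->6, 3->3
Step 2: d_i = R_x(i) - R_y(i); compute d_i^2.
  (3-5)^2=4, (4-2)^2=4, (11-4)^2=49, (8-8)^2=0, (7-1)^2=36, (6-9)^2=9, (9-10)^2=1, (5-7)^2=4, (2-11)^2=81, (1-6)^2=25, (10-3)^2=49
sum(d^2) = 262.
Step 3: rho = 1 - 6*262 / (11*(11^2 - 1)) = 1 - 1572/1320 = -0.190909.
Step 4: Under H0, t = rho * sqrt((n-2)/(1-rho^2)) = -0.5835 ~ t(9).
Step 5: Two-sided p-value from the t-distribution with 9 df = 0.573913.
Step 6: alpha = 0.1. fail to reject H0.

rho = -0.1909, p = 0.573913, fail to reject H0 at alpha = 0.1.


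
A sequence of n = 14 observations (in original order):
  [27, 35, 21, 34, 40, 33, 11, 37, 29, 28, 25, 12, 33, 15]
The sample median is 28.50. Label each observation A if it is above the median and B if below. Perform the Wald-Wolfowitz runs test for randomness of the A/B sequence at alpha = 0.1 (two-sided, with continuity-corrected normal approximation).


Step 1: Compute median = 28.50; label A = above, B = below.
Labels in order: BABAAABAABBBAB  (n_A = 7, n_B = 7)
Step 2: Count runs R = 9.
Step 3: Under H0 (random ordering), E[R] = 2*n_A*n_B/(n_A+n_B) + 1 = 2*7*7/14 + 1 = 8.0000.
        Var[R] = 2*n_A*n_B*(2*n_A*n_B - n_A - n_B) / ((n_A+n_B)^2 * (n_A+n_B-1)) = 8232/2548 = 3.2308.
        SD[R] = 1.7974.
Step 4: Continuity-corrected z = (R - 0.5 - E[R]) / SD[R] = (9 - 0.5 - 8.0000) / 1.7974 = 0.2782.
Step 5: Two-sided p-value via normal approximation = 2*(1 - Phi(|z|)) = 0.780879.
Step 6: alpha = 0.1. fail to reject H0.

R = 9, z = 0.2782, p = 0.780879, fail to reject H0.


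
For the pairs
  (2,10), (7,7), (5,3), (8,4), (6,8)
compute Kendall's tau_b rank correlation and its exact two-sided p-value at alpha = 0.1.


Step 1: Enumerate the 10 unordered pairs (i,j) with i<j and classify each by sign(x_j-x_i) * sign(y_j-y_i).
  (1,2):dx=+5,dy=-3->D; (1,3):dx=+3,dy=-7->D; (1,4):dx=+6,dy=-6->D; (1,5):dx=+4,dy=-2->D
  (2,3):dx=-2,dy=-4->C; (2,4):dx=+1,dy=-3->D; (2,5):dx=-1,dy=+1->D; (3,4):dx=+3,dy=+1->C
  (3,5):dx=+1,dy=+5->C; (4,5):dx=-2,dy=+4->D
Step 2: C = 3, D = 7, total pairs = 10.
Step 3: tau = (C - D)/(n(n-1)/2) = (3 - 7)/10 = -0.400000.
Step 4: Exact two-sided p-value (enumerate n! = 120 permutations of y under H0): p = 0.483333.
Step 5: alpha = 0.1. fail to reject H0.

tau_b = -0.4000 (C=3, D=7), p = 0.483333, fail to reject H0.


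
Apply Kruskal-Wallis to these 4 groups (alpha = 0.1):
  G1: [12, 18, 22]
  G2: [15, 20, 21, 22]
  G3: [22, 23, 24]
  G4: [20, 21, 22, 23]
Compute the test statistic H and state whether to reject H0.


Step 1: Combine all N = 14 observations and assign midranks.
sorted (value, group, rank): (12,G1,1), (15,G2,2), (18,G1,3), (20,G2,4.5), (20,G4,4.5), (21,G2,6.5), (21,G4,6.5), (22,G1,9.5), (22,G2,9.5), (22,G3,9.5), (22,G4,9.5), (23,G3,12.5), (23,G4,12.5), (24,G3,14)
Step 2: Sum ranks within each group.
R_1 = 13.5 (n_1 = 3)
R_2 = 22.5 (n_2 = 4)
R_3 = 36 (n_3 = 3)
R_4 = 33 (n_4 = 4)
Step 3: H = 12/(N(N+1)) * sum(R_i^2/n_i) - 3(N+1)
     = 12/(14*15) * (13.5^2/3 + 22.5^2/4 + 36^2/3 + 33^2/4) - 3*15
     = 0.057143 * 891.562 - 45
     = 5.946429.
Step 4: Ties present; correction factor C = 1 - 78/(14^3 - 14) = 0.971429. Corrected H = 5.946429 / 0.971429 = 6.121324.
Step 5: Under H0, H ~ chi^2(3); p-value = 0.105854.
Step 6: alpha = 0.1. fail to reject H0.

H = 6.1213, df = 3, p = 0.105854, fail to reject H0.


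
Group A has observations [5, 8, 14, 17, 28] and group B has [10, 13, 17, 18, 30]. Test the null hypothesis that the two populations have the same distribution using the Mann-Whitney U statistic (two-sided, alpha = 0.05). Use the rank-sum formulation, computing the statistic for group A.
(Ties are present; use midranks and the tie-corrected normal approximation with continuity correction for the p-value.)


Step 1: Combine and sort all 10 observations; assign midranks.
sorted (value, group): (5,X), (8,X), (10,Y), (13,Y), (14,X), (17,X), (17,Y), (18,Y), (28,X), (30,Y)
ranks: 5->1, 8->2, 10->3, 13->4, 14->5, 17->6.5, 17->6.5, 18->8, 28->9, 30->10
Step 2: Rank sum for X: R1 = 1 + 2 + 5 + 6.5 + 9 = 23.5.
Step 3: U_X = R1 - n1(n1+1)/2 = 23.5 - 5*6/2 = 23.5 - 15 = 8.5.
       U_Y = n1*n2 - U_X = 25 - 8.5 = 16.5.
Step 4: Ties are present, so use the tie-corrected normal approximation (with continuity correction) for the p-value.
Step 5: p-value = 0.463344; compare to alpha = 0.05. fail to reject H0.

U_X = 8.5, p = 0.463344, fail to reject H0 at alpha = 0.05.


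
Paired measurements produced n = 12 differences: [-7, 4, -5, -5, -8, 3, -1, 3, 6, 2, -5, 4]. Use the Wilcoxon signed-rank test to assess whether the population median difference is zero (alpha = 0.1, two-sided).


Step 1: Drop any zero differences (none here) and take |d_i|.
|d| = [7, 4, 5, 5, 8, 3, 1, 3, 6, 2, 5, 4]
Step 2: Midrank |d_i| (ties get averaged ranks).
ranks: |7|->11, |4|->5.5, |5|->8, |5|->8, |8|->12, |3|->3.5, |1|->1, |3|->3.5, |6|->10, |2|->2, |5|->8, |4|->5.5
Step 3: Attach original signs; sum ranks with positive sign and with negative sign.
W+ = 5.5 + 3.5 + 3.5 + 10 + 2 + 5.5 = 30
W- = 11 + 8 + 8 + 12 + 1 + 8 = 48
(Check: W+ + W- = 78 should equal n(n+1)/2 = 78.)
Step 4: Test statistic W = min(W+, W-) = 30.
Step 5: Ties in |d|, so use the tie-corrected normal approximation.
        E[W] = n(n+1)/4 = 12*13/4 = 39.
        Tie groups: |d|=3 (t=2), |d|=4 (t=2), |d|=5 (t=3); sum(t^3 - t) = 36.
        Var[W] = n(n+1)(2n+1)/24 - sum(t^3-t)/48 = 3900/24 - 36/48 = 161.75.
        z = (W - E[W]) / sqrt(Var[W]) = (30 - 39) / 12.7181 = -0.7077.
        Two-sided p = 2*Phi(z) = 0.479161.
Step 6: alpha = 0.1. fail to reject H0.

W+ = 30, W- = 48, W = min = 30, p = 0.479161, fail to reject H0.


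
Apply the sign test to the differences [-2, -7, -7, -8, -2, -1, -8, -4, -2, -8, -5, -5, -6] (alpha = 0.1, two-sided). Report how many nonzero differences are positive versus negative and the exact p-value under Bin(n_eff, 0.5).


Step 1: Discard zero differences. Original n = 13; n_eff = number of nonzero differences = 13.
Nonzero differences (with sign): -2, -7, -7, -8, -2, -1, -8, -4, -2, -8, -5, -5, -6
Step 2: Count signs: positive = 0, negative = 13.
Step 3: Under H0: P(positive) = 0.5, so the number of positives S ~ Bin(13, 0.5).
Step 4: Two-sided exact p-value = sum of Bin(13,0.5) probabilities at or below the observed probability = 0.000244.
Step 5: alpha = 0.1. reject H0.

n_eff = 13, pos = 0, neg = 13, p = 0.000244, reject H0.


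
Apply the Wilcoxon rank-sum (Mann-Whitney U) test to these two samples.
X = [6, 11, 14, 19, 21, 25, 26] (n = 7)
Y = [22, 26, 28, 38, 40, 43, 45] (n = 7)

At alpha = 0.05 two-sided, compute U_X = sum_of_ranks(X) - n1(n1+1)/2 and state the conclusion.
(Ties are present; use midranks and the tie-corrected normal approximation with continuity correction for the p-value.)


Step 1: Combine and sort all 14 observations; assign midranks.
sorted (value, group): (6,X), (11,X), (14,X), (19,X), (21,X), (22,Y), (25,X), (26,X), (26,Y), (28,Y), (38,Y), (40,Y), (43,Y), (45,Y)
ranks: 6->1, 11->2, 14->3, 19->4, 21->5, 22->6, 25->7, 26->8.5, 26->8.5, 28->10, 38->11, 40->12, 43->13, 45->14
Step 2: Rank sum for X: R1 = 1 + 2 + 3 + 4 + 5 + 7 + 8.5 = 30.5.
Step 3: U_X = R1 - n1(n1+1)/2 = 30.5 - 7*8/2 = 30.5 - 28 = 2.5.
       U_Y = n1*n2 - U_X = 49 - 2.5 = 46.5.
Step 4: Ties are present, so use the tie-corrected normal approximation (with continuity correction) for the p-value.
Step 5: p-value = 0.005956; compare to alpha = 0.05. reject H0.

U_X = 2.5, p = 0.005956, reject H0 at alpha = 0.05.


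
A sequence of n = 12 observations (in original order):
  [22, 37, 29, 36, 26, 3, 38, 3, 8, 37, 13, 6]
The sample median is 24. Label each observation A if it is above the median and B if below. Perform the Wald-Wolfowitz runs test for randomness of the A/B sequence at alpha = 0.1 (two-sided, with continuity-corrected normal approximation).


Step 1: Compute median = 24; label A = above, B = below.
Labels in order: BAAAABABBABB  (n_A = 6, n_B = 6)
Step 2: Count runs R = 7.
Step 3: Under H0 (random ordering), E[R] = 2*n_A*n_B/(n_A+n_B) + 1 = 2*6*6/12 + 1 = 7.0000.
        Var[R] = 2*n_A*n_B*(2*n_A*n_B - n_A - n_B) / ((n_A+n_B)^2 * (n_A+n_B-1)) = 4320/1584 = 2.7273.
        SD[R] = 1.6514.
Step 4: R = E[R], so z = 0 with no continuity correction.
Step 5: Two-sided p-value via normal approximation = 2*(1 - Phi(|z|)) = 1.000000.
Step 6: alpha = 0.1. fail to reject H0.

R = 7, z = 0.0000, p = 1.000000, fail to reject H0.


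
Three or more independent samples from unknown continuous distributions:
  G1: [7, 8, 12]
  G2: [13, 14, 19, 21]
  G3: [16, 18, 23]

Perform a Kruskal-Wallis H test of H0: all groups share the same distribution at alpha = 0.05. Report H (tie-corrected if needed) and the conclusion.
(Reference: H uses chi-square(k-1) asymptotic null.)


Step 1: Combine all N = 10 observations and assign midranks.
sorted (value, group, rank): (7,G1,1), (8,G1,2), (12,G1,3), (13,G2,4), (14,G2,5), (16,G3,6), (18,G3,7), (19,G2,8), (21,G2,9), (23,G3,10)
Step 2: Sum ranks within each group.
R_1 = 6 (n_1 = 3)
R_2 = 26 (n_2 = 4)
R_3 = 23 (n_3 = 3)
Step 3: H = 12/(N(N+1)) * sum(R_i^2/n_i) - 3(N+1)
     = 12/(10*11) * (6^2/3 + 26^2/4 + 23^2/3) - 3*11
     = 0.109091 * 357.333 - 33
     = 5.981818.
Step 4: No ties, so H is used without correction.
Step 5: Under H0, H ~ chi^2(2); p-value = 0.050242.
Step 6: alpha = 0.05. fail to reject H0.

H = 5.9818, df = 2, p = 0.050242, fail to reject H0.


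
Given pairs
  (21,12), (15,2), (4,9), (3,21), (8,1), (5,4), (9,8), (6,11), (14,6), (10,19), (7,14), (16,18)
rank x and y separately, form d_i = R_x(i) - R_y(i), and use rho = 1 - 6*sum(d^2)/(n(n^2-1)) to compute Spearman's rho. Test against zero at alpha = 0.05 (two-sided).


Step 1: Rank x and y separately (midranks; no ties here).
rank(x): 21->12, 15->10, 4->2, 3->1, 8->6, 5->3, 9->7, 6->4, 14->9, 10->8, 7->5, 16->11
rank(y): 12->8, 2->2, 9->6, 21->12, 1->1, 4->3, 8->5, 11->7, 6->4, 19->11, 14->9, 18->10
Step 2: d_i = R_x(i) - R_y(i); compute d_i^2.
  (12-8)^2=16, (10-2)^2=64, (2-6)^2=16, (1-12)^2=121, (6-1)^2=25, (3-3)^2=0, (7-5)^2=4, (4-7)^2=9, (9-4)^2=25, (8-11)^2=9, (5-9)^2=16, (11-10)^2=1
sum(d^2) = 306.
Step 3: rho = 1 - 6*306 / (12*(12^2 - 1)) = 1 - 1836/1716 = -0.069930.
Step 4: Under H0, t = rho * sqrt((n-2)/(1-rho^2)) = -0.2217 ~ t(10).
Step 5: Two-sided p-value from the t-distribution with 10 df = 0.829024.
Step 6: alpha = 0.05. fail to reject H0.

rho = -0.0699, p = 0.829024, fail to reject H0 at alpha = 0.05.


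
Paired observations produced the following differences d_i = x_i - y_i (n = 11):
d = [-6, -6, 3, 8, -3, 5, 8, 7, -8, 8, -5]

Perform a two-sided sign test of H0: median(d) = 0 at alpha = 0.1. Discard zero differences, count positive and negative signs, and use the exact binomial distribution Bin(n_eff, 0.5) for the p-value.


Step 1: Discard zero differences. Original n = 11; n_eff = number of nonzero differences = 11.
Nonzero differences (with sign): -6, -6, +3, +8, -3, +5, +8, +7, -8, +8, -5
Step 2: Count signs: positive = 6, negative = 5.
Step 3: Under H0: P(positive) = 0.5, so the number of positives S ~ Bin(11, 0.5).
Step 4: Two-sided exact p-value = sum of Bin(11,0.5) probabilities at or below the observed probability = 1.000000.
Step 5: alpha = 0.1. fail to reject H0.

n_eff = 11, pos = 6, neg = 5, p = 1.000000, fail to reject H0.
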